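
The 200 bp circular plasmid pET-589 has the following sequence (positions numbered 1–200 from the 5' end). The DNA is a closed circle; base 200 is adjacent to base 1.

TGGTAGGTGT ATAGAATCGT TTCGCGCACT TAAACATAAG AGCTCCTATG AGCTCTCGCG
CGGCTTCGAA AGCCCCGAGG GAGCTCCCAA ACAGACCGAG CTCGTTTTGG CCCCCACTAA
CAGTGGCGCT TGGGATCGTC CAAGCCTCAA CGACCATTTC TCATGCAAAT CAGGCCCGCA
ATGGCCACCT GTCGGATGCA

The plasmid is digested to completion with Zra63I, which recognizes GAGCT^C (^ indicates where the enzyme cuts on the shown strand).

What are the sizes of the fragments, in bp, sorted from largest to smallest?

142, 31, 17, 10 bp

Zra63I sites (GAGCTC) start at positions 40, 50, 81, 98.
Zra63I cuts after base 5 of each site (before the last base), so after positions 44, 54, 85, 102.
Circular molecule, 4 cuts → 4 fragments:
  45–54 → 10 bp
  55–85 → 31 bp
  86–102 → 17 bp
  103–200 then 1–44 → 98 + 44 = 142 bp
Sorted largest to smallest: 142, 31, 17, 10 bp.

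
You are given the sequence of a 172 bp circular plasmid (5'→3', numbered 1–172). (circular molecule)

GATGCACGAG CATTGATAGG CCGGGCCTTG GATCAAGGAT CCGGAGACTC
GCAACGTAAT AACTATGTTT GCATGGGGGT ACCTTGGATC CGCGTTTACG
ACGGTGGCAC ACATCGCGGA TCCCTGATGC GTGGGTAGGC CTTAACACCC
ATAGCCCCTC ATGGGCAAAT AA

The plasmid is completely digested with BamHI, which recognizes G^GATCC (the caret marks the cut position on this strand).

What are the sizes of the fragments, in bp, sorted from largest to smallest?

BamHI sites (GGATCC) start at positions 37, 86, 118.
BamHI cuts after the first base of each site, so after positions 37, 86, 118.
Circular molecule, 3 cuts → 3 fragments:
  38–86 → 49 bp
  87–118 → 32 bp
  119–172 then 1–37 → 54 + 37 = 91 bp
Sorted largest to smallest: 91, 49, 32 bp.

91, 49, 32 bp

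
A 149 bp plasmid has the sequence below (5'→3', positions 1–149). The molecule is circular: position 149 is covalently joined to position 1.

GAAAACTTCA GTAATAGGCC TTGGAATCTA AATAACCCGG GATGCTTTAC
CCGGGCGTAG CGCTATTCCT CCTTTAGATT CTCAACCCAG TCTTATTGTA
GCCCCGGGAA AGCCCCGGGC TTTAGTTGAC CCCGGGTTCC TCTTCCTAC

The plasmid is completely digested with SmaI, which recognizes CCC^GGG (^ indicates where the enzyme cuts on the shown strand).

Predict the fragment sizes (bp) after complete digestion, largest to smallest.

SmaI sites (CCCGGG) start at positions 36, 50, 103, 114, 131.
SmaI cuts after base 3 of each site, so after positions 38, 52, 105, 116, 133.
Circular molecule, 5 cuts → 5 fragments:
  39–52 → 14 bp
  53–105 → 53 bp
  106–116 → 11 bp
  117–133 → 17 bp
  134–149 then 1–38 → 16 + 38 = 54 bp
Sorted largest to smallest: 54, 53, 17, 14, 11 bp.

54, 53, 17, 14, 11 bp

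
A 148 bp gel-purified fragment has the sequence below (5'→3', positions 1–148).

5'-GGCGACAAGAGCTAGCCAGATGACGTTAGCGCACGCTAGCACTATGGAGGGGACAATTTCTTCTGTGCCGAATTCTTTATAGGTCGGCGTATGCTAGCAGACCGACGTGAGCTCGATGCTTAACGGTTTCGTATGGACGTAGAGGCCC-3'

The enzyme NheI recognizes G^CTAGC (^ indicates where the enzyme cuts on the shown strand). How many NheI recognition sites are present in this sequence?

3

GCTAGC occurs starting at positions 11, 35, 93.
NheI cuts at 3 sites.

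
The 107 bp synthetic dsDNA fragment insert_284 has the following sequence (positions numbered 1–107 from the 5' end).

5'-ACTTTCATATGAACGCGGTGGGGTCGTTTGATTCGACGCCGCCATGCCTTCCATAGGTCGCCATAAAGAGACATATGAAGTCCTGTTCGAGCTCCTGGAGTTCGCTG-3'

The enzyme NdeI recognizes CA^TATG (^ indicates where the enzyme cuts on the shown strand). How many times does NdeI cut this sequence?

CATATG occurs starting at positions 6, 72.
NdeI cuts at 2 sites.

2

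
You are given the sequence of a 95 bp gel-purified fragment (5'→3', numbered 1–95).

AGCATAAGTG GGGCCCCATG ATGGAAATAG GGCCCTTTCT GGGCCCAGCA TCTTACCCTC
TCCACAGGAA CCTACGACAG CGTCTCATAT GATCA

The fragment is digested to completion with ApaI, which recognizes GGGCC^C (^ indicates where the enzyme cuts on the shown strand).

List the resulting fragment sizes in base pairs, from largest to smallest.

ApaI sites (GGGCCC) start at positions 11, 30, 41.
ApaI cuts after base 5 of each site (before the last base), so after positions 15, 34, 45.
Linear molecule, 3 cuts → 4 fragments:
  1–15 → 15 bp
  16–34 → 19 bp
  35–45 → 11 bp
  46–95 → 50 bp
Sorted largest to smallest: 50, 19, 15, 11 bp.

50, 19, 15, 11 bp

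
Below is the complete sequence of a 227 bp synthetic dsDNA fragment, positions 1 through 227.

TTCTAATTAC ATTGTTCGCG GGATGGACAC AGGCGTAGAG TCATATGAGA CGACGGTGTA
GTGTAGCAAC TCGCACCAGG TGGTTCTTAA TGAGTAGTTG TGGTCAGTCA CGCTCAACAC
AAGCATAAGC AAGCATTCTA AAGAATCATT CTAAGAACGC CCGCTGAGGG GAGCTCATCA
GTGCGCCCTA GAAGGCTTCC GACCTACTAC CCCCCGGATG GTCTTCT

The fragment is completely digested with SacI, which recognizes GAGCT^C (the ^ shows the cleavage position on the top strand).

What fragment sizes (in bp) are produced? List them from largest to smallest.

The SacI site (GAGCTC) starts at position 171.
SacI cuts after base 5 of each site (before the last base), so after position 175.
Linear molecule, 1 cut → 2 fragments:
  1–175 → 175 bp
  176–227 → 52 bp
Sorted largest to smallest: 175, 52 bp.

175, 52 bp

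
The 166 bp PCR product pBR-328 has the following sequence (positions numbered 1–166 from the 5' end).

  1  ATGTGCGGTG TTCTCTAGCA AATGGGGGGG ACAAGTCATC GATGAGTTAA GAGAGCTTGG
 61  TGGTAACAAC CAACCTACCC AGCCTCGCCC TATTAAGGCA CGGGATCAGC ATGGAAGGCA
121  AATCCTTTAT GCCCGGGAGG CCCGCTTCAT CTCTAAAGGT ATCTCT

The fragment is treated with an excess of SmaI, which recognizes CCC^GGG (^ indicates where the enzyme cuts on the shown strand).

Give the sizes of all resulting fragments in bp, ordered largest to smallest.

The SmaI site (CCCGGG) starts at position 132.
SmaI cuts after base 3 of each site, so after position 134.
Linear molecule, 1 cut → 2 fragments:
  1–134 → 134 bp
  135–166 → 32 bp
Sorted largest to smallest: 134, 32 bp.

134, 32 bp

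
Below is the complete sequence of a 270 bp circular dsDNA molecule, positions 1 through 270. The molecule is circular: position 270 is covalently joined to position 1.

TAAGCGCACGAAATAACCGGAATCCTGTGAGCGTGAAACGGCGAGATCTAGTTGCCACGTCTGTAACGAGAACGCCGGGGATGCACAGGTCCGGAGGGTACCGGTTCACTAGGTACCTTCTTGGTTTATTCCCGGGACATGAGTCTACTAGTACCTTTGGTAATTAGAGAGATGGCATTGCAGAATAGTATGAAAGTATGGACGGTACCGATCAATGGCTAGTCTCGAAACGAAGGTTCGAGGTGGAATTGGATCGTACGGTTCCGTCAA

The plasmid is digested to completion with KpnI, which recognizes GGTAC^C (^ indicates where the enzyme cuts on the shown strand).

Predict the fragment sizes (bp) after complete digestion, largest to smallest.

163, 92, 15 bp

KpnI sites (GGTACC) start at positions 97, 112, 204.
KpnI cuts after base 5 of each site (before the last base), so after positions 101, 116, 208.
Circular molecule, 3 cuts → 3 fragments:
  102–116 → 15 bp
  117–208 → 92 bp
  209–270 then 1–101 → 62 + 101 = 163 bp
Sorted largest to smallest: 163, 92, 15 bp.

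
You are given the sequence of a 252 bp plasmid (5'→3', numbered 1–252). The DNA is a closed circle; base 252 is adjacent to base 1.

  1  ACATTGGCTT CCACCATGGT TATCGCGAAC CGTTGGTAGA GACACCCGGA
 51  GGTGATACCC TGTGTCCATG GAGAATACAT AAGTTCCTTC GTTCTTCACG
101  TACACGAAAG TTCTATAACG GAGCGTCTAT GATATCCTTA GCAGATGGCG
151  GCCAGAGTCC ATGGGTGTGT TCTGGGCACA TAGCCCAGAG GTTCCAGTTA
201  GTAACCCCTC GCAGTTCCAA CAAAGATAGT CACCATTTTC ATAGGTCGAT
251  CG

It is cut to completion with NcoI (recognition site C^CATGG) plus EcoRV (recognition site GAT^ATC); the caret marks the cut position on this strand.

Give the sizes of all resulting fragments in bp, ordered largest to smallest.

NcoI sites (CCATGG) start at positions 14, 66, 159.
NcoI cuts after the first base of each site, so after positions 14, 66, 159.
The EcoRV site (GATATC) starts at position 131.
EcoRV cuts after base 3 of each site, so after position 133.
Combined cut positions: 14, 66, 133, 159.
Circular molecule, 4 cuts → 4 fragments:
  15–66 → 52 bp
  67–133 → 67 bp
  134–159 → 26 bp
  160–252 then 1–14 → 93 + 14 = 107 bp
Sorted largest to smallest: 107, 67, 52, 26 bp.

107, 67, 52, 26 bp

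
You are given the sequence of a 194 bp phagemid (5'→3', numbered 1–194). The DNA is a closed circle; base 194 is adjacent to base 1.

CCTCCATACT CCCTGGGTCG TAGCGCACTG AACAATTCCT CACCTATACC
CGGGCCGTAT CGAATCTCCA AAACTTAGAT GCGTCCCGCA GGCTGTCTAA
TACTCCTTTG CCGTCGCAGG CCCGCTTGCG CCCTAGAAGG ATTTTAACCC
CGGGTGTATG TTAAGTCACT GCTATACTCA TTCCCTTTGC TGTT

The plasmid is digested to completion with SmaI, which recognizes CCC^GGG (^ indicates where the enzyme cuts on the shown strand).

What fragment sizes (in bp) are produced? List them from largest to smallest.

100, 94 bp

SmaI sites (CCCGGG) start at positions 49, 149.
SmaI cuts after base 3 of each site, so after positions 51, 151.
Circular molecule, 2 cuts → 2 fragments:
  52–151 → 100 bp
  152–194 then 1–51 → 43 + 51 = 94 bp
Sorted largest to smallest: 100, 94 bp.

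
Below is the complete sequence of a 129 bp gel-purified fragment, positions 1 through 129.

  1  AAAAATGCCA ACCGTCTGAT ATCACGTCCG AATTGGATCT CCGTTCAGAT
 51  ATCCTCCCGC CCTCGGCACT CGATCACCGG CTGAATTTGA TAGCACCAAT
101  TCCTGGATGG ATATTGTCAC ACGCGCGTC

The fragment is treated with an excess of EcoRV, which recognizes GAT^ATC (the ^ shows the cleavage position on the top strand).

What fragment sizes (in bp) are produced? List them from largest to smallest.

79, 30, 20 bp

EcoRV sites (GATATC) start at positions 18, 48.
EcoRV cuts after base 3 of each site, so after positions 20, 50.
Linear molecule, 2 cuts → 3 fragments:
  1–20 → 20 bp
  21–50 → 30 bp
  51–129 → 79 bp
Sorted largest to smallest: 79, 30, 20 bp.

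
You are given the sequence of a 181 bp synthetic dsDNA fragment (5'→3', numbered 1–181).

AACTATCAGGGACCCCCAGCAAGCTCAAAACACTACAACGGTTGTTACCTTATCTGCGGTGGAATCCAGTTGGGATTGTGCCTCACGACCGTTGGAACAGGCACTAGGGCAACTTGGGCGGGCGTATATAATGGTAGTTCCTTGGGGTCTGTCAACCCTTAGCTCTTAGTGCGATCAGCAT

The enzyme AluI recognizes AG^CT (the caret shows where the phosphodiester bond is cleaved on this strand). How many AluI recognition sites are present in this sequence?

AGCT occurs starting at positions 22, 161.
AluI cuts at 2 sites.

2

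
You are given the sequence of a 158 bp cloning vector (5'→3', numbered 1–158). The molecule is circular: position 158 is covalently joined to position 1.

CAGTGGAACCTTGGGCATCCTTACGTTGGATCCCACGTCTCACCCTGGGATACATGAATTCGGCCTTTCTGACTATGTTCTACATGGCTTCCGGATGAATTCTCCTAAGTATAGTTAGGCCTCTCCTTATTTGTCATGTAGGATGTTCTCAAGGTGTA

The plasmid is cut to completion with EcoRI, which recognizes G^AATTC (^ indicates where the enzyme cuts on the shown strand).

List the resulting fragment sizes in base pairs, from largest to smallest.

EcoRI sites (GAATTC) start at positions 56, 97.
EcoRI cuts after the first base of each site, so after positions 56, 97.
Circular molecule, 2 cuts → 2 fragments:
  57–97 → 41 bp
  98–158 then 1–56 → 61 + 56 = 117 bp
Sorted largest to smallest: 117, 41 bp.

117, 41 bp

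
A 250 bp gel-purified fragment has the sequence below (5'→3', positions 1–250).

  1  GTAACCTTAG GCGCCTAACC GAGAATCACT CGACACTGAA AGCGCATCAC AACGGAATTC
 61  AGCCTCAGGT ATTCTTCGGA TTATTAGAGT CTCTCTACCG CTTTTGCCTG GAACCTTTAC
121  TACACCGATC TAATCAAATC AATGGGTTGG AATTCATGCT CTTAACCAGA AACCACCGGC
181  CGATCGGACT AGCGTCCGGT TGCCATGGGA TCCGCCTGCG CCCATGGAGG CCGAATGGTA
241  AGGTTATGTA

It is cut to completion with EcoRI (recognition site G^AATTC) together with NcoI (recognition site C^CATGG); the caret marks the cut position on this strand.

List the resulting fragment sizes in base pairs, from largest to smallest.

95, 55, 53, 28, 19 bp

EcoRI sites (GAATTC) start at positions 55, 150.
EcoRI cuts after the first base of each site, so after positions 55, 150.
NcoI sites (CCATGG) start at positions 203, 222.
NcoI cuts after the first base of each site, so after positions 203, 222.
Combined cut positions: 55, 150, 203, 222.
Linear molecule, 4 cuts → 5 fragments:
  1–55 → 55 bp
  56–150 → 95 bp
  151–203 → 53 bp
  204–222 → 19 bp
  223–250 → 28 bp
Sorted largest to smallest: 95, 55, 53, 28, 19 bp.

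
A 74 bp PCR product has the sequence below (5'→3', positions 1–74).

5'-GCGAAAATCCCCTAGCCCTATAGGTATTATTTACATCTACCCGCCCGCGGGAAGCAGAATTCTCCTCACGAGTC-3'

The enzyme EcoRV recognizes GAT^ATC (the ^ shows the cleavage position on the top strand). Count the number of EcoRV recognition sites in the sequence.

0

No occurrence of GATATC is present in the sequence.
EcoRV does not cut: 0 sites.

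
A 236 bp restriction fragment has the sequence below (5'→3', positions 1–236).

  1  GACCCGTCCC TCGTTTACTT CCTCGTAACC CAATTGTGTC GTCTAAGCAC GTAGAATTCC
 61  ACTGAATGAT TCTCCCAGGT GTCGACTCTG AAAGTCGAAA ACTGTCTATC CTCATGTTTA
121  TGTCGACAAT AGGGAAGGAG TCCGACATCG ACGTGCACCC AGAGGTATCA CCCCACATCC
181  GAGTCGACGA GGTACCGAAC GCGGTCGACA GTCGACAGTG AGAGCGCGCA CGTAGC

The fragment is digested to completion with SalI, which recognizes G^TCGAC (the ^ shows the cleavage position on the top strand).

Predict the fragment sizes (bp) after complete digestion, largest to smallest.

81, 61, 41, 25, 21, 7 bp

SalI sites (GTCGAC) start at positions 81, 122, 183, 204, 211.
SalI cuts after the first base of each site, so after positions 81, 122, 183, 204, 211.
Linear molecule, 5 cuts → 6 fragments:
  1–81 → 81 bp
  82–122 → 41 bp
  123–183 → 61 bp
  184–204 → 21 bp
  205–211 → 7 bp
  212–236 → 25 bp
Sorted largest to smallest: 81, 61, 41, 25, 21, 7 bp.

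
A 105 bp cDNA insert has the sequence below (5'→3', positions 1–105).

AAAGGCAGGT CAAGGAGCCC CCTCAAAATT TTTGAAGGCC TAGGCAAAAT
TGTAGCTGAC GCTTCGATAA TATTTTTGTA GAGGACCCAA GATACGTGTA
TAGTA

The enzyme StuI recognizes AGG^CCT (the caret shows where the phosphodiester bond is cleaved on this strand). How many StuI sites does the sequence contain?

AGGCCT occurs starting at position 36.
StuI cuts at 1 site.

1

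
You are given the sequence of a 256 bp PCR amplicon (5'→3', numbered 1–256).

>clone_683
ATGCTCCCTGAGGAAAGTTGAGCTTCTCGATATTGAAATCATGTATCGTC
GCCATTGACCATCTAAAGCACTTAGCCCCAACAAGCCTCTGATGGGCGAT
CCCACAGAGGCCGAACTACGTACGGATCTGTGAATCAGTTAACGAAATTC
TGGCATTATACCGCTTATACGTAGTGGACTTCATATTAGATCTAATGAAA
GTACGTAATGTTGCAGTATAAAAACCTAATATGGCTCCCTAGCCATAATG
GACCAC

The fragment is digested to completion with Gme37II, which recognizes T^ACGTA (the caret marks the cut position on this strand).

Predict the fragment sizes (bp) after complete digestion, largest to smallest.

117, 54, 51, 34 bp

Gme37II sites (TACGTA) start at positions 117, 168, 202.
Gme37II cuts after the first base of each site, so after positions 117, 168, 202.
Linear molecule, 3 cuts → 4 fragments:
  1–117 → 117 bp
  118–168 → 51 bp
  169–202 → 34 bp
  203–256 → 54 bp
Sorted largest to smallest: 117, 54, 51, 34 bp.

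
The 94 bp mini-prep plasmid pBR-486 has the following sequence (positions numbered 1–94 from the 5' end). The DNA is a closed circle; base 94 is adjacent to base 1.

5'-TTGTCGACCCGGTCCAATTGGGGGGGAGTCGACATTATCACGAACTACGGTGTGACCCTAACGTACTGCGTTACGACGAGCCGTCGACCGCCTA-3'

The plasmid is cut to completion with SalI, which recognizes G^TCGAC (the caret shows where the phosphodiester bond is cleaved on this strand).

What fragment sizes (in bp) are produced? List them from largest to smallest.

55, 25, 14 bp

SalI sites (GTCGAC) start at positions 3, 28, 83.
SalI cuts after the first base of each site, so after positions 3, 28, 83.
Circular molecule, 3 cuts → 3 fragments:
  4–28 → 25 bp
  29–83 → 55 bp
  84–94 then 1–3 → 11 + 3 = 14 bp
Sorted largest to smallest: 55, 25, 14 bp.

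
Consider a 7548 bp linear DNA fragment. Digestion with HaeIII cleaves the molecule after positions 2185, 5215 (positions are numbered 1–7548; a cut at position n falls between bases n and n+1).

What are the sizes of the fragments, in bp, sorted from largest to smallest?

Linear molecule, 2 cuts → 3 fragments:
  2185 − 0 = 2185 bp
  5215 − 2185 = 3030 bp
  7548 − 5215 = 2333 bp
Sorted largest to smallest: 3030, 2333, 2185 bp.

3030, 2333, 2185 bp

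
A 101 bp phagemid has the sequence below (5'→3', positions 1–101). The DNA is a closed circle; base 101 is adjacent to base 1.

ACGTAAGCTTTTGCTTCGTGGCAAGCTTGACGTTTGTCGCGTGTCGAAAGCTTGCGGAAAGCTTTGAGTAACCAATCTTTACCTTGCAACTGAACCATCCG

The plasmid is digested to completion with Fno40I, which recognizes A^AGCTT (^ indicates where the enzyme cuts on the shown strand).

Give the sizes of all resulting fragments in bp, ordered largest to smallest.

Fno40I sites (AAGCTT) start at positions 5, 23, 48, 59.
Fno40I cuts after the first base of each site, so after positions 5, 23, 48, 59.
Circular molecule, 4 cuts → 4 fragments:
  6–23 → 18 bp
  24–48 → 25 bp
  49–59 → 11 bp
  60–101 then 1–5 → 42 + 5 = 47 bp
Sorted largest to smallest: 47, 25, 18, 11 bp.

47, 25, 18, 11 bp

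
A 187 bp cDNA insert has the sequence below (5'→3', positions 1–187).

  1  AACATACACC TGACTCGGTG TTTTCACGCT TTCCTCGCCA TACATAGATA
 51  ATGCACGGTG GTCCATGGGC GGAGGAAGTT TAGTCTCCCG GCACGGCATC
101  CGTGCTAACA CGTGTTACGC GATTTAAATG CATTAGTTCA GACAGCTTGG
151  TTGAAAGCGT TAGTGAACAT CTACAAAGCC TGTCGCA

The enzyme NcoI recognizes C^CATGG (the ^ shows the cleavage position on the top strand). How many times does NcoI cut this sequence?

CCATGG occurs starting at position 63.
NcoI cuts at 1 site.

1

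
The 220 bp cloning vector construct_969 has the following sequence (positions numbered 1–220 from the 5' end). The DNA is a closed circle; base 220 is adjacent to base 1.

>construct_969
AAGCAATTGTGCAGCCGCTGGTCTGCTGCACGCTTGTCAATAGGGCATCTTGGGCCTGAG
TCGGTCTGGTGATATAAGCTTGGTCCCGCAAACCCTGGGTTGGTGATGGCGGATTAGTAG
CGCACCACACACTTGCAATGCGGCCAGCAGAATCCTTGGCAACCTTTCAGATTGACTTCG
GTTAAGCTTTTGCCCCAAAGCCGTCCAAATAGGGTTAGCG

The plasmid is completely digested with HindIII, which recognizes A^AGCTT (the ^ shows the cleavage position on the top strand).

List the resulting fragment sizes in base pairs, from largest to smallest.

112, 108 bp

HindIII sites (AAGCTT) start at positions 76, 184.
HindIII cuts after the first base of each site, so after positions 76, 184.
Circular molecule, 2 cuts → 2 fragments:
  77–184 → 108 bp
  185–220 then 1–76 → 36 + 76 = 112 bp
Sorted largest to smallest: 112, 108 bp.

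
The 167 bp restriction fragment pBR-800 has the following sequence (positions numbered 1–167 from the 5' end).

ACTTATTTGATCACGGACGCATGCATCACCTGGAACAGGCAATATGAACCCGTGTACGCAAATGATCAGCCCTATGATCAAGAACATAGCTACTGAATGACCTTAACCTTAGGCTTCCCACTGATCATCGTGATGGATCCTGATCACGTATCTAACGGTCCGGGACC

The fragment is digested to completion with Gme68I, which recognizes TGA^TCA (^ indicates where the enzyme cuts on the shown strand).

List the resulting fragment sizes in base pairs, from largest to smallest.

55, 47, 24, 19, 12, 10 bp

Gme68I sites (TGATCA) start at positions 8, 63, 75, 122, 141.
Gme68I cuts after base 3 of each site, so after positions 10, 65, 77, 124, 143.
Linear molecule, 5 cuts → 6 fragments:
  1–10 → 10 bp
  11–65 → 55 bp
  66–77 → 12 bp
  78–124 → 47 bp
  125–143 → 19 bp
  144–167 → 24 bp
Sorted largest to smallest: 55, 47, 24, 19, 12, 10 bp.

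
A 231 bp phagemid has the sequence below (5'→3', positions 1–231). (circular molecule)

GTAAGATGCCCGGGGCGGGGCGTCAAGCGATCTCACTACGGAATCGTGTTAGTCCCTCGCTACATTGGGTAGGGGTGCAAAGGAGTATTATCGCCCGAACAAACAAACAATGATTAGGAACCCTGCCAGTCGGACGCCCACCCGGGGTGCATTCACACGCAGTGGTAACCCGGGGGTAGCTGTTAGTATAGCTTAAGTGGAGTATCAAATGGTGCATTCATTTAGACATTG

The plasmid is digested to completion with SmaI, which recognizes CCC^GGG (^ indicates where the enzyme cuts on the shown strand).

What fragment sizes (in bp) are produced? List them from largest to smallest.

132, 71, 28 bp

SmaI sites (CCCGGG) start at positions 9, 141, 169.
SmaI cuts after base 3 of each site, so after positions 11, 143, 171.
Circular molecule, 3 cuts → 3 fragments:
  12–143 → 132 bp
  144–171 → 28 bp
  172–231 then 1–11 → 60 + 11 = 71 bp
Sorted largest to smallest: 132, 71, 28 bp.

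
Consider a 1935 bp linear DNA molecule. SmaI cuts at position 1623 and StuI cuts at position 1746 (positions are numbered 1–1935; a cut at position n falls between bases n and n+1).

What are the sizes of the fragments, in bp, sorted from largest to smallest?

Combined cut positions (sorted): 1623, 1746.
Linear molecule, 2 cuts → 3 fragments:
  1623 − 0 = 1623 bp
  1746 − 1623 = 123 bp
  1935 − 1746 = 189 bp
Sorted largest to smallest: 1623, 189, 123 bp.

1623, 189, 123 bp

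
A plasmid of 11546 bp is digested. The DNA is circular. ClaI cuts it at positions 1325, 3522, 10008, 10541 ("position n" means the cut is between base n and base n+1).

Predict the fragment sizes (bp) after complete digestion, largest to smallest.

6486, 2330, 2197, 533 bp

Circular molecule, 4 cuts → 4 fragments:
  3522 − 1325 = 2197 bp
  10008 − 3522 = 6486 bp
  10541 − 10008 = 533 bp
  wrap: 11546 − 10541 + 1325 = 2330 bp
Sorted largest to smallest: 6486, 2330, 2197, 533 bp.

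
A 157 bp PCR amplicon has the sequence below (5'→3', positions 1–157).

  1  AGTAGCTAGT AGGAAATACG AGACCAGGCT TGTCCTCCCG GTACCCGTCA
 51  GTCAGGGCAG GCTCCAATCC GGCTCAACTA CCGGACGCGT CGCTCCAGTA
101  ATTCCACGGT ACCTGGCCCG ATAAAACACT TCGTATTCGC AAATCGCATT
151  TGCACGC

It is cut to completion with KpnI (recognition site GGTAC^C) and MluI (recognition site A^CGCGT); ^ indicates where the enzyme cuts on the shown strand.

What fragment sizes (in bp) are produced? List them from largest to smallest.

45, 44, 41, 27 bp

KpnI sites (GGTACC) start at positions 40, 108.
KpnI cuts after base 5 of each site (before the last base), so after positions 44, 112.
The MluI site (ACGCGT) starts at position 85.
MluI cuts after the first base of each site, so after position 85.
Combined cut positions: 44, 85, 112.
Linear molecule, 3 cuts → 4 fragments:
  1–44 → 44 bp
  45–85 → 41 bp
  86–112 → 27 bp
  113–157 → 45 bp
Sorted largest to smallest: 45, 44, 41, 27 bp.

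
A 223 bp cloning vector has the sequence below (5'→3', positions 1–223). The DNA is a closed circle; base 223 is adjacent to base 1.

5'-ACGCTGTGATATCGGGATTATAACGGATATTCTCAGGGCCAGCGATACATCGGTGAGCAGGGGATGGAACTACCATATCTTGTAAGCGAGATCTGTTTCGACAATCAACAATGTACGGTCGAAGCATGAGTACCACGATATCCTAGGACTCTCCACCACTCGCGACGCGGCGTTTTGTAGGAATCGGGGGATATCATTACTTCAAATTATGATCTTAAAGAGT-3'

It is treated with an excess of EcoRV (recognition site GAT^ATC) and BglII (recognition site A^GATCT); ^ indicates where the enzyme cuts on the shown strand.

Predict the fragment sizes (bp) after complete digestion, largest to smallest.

EcoRV sites (GATATC) start at positions 8, 137, 190.
EcoRV cuts after base 3 of each site, so after positions 10, 139, 192.
The BglII site (AGATCT) starts at position 89.
BglII cuts after the first base of each site, so after position 89.
Combined cut positions: 10, 89, 139, 192.
Circular molecule, 4 cuts → 4 fragments:
  11–89 → 79 bp
  90–139 → 50 bp
  140–192 → 53 bp
  193–223 then 1–10 → 31 + 10 = 41 bp
Sorted largest to smallest: 79, 53, 50, 41 bp.

79, 53, 50, 41 bp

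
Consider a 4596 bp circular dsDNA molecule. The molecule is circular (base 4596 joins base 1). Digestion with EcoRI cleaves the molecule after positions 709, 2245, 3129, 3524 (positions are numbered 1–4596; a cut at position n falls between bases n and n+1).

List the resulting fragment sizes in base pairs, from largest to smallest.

Circular molecule, 4 cuts → 4 fragments:
  2245 − 709 = 1536 bp
  3129 − 2245 = 884 bp
  3524 − 3129 = 395 bp
  wrap: 4596 − 3524 + 709 = 1781 bp
Sorted largest to smallest: 1781, 1536, 884, 395 bp.

1781, 1536, 884, 395 bp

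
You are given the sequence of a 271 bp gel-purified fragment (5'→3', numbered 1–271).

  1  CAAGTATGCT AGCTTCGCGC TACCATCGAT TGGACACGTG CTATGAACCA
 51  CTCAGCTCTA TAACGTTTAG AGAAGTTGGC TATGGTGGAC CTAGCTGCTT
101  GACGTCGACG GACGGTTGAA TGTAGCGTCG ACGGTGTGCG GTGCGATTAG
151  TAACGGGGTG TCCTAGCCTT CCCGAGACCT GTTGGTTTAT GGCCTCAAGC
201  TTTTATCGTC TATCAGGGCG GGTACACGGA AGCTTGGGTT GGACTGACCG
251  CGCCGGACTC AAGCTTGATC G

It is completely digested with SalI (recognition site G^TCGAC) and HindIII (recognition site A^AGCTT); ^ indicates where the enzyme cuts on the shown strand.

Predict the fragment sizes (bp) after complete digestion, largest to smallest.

SalI sites (GTCGAC) start at positions 104, 127.
SalI cuts after the first base of each site, so after positions 104, 127.
HindIII sites (AAGCTT) start at positions 197, 230, 261.
HindIII cuts after the first base of each site, so after positions 197, 230, 261.
Combined cut positions: 104, 127, 197, 230, 261.
Linear molecule, 5 cuts → 6 fragments:
  1–104 → 104 bp
  105–127 → 23 bp
  128–197 → 70 bp
  198–230 → 33 bp
  231–261 → 31 bp
  262–271 → 10 bp
Sorted largest to smallest: 104, 70, 33, 31, 23, 10 bp.

104, 70, 33, 31, 23, 10 bp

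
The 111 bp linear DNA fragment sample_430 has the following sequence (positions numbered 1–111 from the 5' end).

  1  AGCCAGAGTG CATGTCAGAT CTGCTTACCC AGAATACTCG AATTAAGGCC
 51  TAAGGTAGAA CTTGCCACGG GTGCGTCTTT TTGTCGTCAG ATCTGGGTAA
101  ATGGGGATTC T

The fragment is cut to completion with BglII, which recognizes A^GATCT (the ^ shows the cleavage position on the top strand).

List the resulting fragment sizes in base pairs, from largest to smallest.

BglII sites (AGATCT) start at positions 17, 89.
BglII cuts after the first base of each site, so after positions 17, 89.
Linear molecule, 2 cuts → 3 fragments:
  1–17 → 17 bp
  18–89 → 72 bp
  90–111 → 22 bp
Sorted largest to smallest: 72, 22, 17 bp.

72, 22, 17 bp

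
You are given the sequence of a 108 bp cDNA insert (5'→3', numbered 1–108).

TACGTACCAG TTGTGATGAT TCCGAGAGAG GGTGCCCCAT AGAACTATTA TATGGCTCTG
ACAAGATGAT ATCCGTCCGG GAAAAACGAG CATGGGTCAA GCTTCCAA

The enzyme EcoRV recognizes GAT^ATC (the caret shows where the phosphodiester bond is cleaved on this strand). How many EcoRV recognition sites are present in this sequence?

1

GATATC occurs starting at position 68.
EcoRV cuts at 1 site.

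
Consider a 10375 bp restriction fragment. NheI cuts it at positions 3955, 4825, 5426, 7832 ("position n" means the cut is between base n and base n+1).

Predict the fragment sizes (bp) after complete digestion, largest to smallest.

3955, 2543, 2406, 870, 601 bp

Linear molecule, 4 cuts → 5 fragments:
  3955 − 0 = 3955 bp
  4825 − 3955 = 870 bp
  5426 − 4825 = 601 bp
  7832 − 5426 = 2406 bp
  10375 − 7832 = 2543 bp
Sorted largest to smallest: 3955, 2543, 2406, 870, 601 bp.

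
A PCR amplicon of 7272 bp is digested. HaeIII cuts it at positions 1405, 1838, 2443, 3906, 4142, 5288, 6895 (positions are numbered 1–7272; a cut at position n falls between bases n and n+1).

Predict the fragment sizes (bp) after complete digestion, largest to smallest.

Linear molecule, 7 cuts → 8 fragments:
  1405 − 0 = 1405 bp
  1838 − 1405 = 433 bp
  2443 − 1838 = 605 bp
  3906 − 2443 = 1463 bp
  4142 − 3906 = 236 bp
  5288 − 4142 = 1146 bp
  6895 − 5288 = 1607 bp
  7272 − 6895 = 377 bp
Sorted largest to smallest: 1607, 1463, 1405, 1146, 605, 433, 377, 236 bp.

1607, 1463, 1405, 1146, 605, 433, 377, 236 bp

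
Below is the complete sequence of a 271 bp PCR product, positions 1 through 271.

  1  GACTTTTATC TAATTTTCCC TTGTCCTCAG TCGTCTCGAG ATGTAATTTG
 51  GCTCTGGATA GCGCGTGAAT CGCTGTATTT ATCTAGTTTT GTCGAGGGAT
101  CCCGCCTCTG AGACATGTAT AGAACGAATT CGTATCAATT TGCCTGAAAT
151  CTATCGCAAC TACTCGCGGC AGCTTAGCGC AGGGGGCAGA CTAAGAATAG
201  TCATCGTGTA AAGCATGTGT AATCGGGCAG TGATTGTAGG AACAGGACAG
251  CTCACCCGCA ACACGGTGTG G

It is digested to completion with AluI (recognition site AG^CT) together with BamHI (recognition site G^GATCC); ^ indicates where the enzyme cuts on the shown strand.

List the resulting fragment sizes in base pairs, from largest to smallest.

97, 78, 75, 21 bp

AluI sites (AGCT) start at positions 171, 249.
AluI cuts after base 2 of each site, so after positions 172, 250.
The BamHI site (GGATCC) starts at position 97.
BamHI cuts after the first base of each site, so after position 97.
Combined cut positions: 97, 172, 250.
Linear molecule, 3 cuts → 4 fragments:
  1–97 → 97 bp
  98–172 → 75 bp
  173–250 → 78 bp
  251–271 → 21 bp
Sorted largest to smallest: 97, 78, 75, 21 bp.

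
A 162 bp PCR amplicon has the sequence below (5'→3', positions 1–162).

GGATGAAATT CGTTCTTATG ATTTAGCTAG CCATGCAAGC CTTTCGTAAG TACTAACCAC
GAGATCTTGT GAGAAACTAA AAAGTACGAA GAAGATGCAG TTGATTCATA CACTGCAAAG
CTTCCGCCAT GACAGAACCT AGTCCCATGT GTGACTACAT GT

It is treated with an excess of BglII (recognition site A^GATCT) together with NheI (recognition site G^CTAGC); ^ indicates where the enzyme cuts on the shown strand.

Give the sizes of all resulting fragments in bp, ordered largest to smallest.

100, 36, 26 bp

The BglII site (AGATCT) starts at position 62.
BglII cuts after the first base of each site, so after position 62.
The NheI site (GCTAGC) starts at position 26.
NheI cuts after the first base of each site, so after position 26.
Combined cut positions: 26, 62.
Linear molecule, 2 cuts → 3 fragments:
  1–26 → 26 bp
  27–62 → 36 bp
  63–162 → 100 bp
Sorted largest to smallest: 100, 36, 26 bp.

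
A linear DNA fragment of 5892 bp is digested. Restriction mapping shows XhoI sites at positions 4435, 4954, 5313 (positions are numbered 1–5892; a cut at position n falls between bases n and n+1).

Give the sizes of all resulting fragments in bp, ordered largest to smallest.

4435, 579, 519, 359 bp

Linear molecule, 3 cuts → 4 fragments:
  4435 − 0 = 4435 bp
  4954 − 4435 = 519 bp
  5313 − 4954 = 359 bp
  5892 − 5313 = 579 bp
Sorted largest to smallest: 4435, 579, 519, 359 bp.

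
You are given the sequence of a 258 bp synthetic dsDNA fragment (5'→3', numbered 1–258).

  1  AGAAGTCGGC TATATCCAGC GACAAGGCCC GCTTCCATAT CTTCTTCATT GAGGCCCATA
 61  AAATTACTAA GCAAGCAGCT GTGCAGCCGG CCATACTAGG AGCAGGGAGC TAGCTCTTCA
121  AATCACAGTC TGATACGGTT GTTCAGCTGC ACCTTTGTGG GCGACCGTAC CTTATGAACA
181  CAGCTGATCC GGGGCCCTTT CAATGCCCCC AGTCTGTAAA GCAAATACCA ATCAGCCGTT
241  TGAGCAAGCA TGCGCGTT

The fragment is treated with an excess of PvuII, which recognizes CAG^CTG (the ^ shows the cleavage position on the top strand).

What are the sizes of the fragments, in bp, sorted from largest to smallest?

PvuII sites (CAGCTG) start at positions 76, 144, 181.
PvuII cuts after base 3 of each site, so after positions 78, 146, 183.
Linear molecule, 3 cuts → 4 fragments:
  1–78 → 78 bp
  79–146 → 68 bp
  147–183 → 37 bp
  184–258 → 75 bp
Sorted largest to smallest: 78, 75, 68, 37 bp.

78, 75, 68, 37 bp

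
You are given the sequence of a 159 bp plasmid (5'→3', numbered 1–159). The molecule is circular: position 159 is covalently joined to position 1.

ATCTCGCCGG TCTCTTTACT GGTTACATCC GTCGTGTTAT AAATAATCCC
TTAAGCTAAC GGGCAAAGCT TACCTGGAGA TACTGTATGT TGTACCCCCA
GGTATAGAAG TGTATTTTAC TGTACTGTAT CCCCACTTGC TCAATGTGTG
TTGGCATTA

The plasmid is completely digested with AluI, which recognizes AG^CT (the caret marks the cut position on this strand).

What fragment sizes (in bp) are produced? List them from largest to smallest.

146, 13 bp

AluI sites (AGCT) start at positions 54, 67.
AluI cuts after base 2 of each site, so after positions 55, 68.
Circular molecule, 2 cuts → 2 fragments:
  56–68 → 13 bp
  69–159 then 1–55 → 91 + 55 = 146 bp
Sorted largest to smallest: 146, 13 bp.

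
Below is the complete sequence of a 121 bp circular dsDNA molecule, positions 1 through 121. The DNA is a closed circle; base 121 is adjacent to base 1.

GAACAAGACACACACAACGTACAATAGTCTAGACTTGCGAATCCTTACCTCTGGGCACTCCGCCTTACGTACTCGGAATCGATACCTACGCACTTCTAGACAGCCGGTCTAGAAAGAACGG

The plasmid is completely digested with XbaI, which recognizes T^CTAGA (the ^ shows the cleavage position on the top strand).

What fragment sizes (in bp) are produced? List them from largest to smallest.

67, 41, 13 bp

XbaI sites (TCTAGA) start at positions 28, 95, 108.
XbaI cuts after the first base of each site, so after positions 28, 95, 108.
Circular molecule, 3 cuts → 3 fragments:
  29–95 → 67 bp
  96–108 → 13 bp
  109–121 then 1–28 → 13 + 28 = 41 bp
Sorted largest to smallest: 67, 41, 13 bp.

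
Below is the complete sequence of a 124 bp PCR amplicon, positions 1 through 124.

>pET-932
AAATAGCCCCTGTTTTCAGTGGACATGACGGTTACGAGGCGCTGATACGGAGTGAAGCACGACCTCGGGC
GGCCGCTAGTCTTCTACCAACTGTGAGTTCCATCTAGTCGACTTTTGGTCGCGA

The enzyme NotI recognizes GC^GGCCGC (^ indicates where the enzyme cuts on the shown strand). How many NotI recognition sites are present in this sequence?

GCGGCCGC occurs starting at position 69.
NotI cuts at 1 site.

1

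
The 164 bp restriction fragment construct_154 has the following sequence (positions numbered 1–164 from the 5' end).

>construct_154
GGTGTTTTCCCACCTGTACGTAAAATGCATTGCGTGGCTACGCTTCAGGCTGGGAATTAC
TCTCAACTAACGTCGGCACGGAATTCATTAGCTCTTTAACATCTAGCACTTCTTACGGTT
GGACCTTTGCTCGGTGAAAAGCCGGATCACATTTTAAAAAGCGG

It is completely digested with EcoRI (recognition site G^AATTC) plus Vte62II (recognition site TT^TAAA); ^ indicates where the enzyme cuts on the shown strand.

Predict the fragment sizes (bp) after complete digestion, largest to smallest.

The EcoRI site (GAATTC) starts at position 81.
EcoRI cuts after the first base of each site, so after position 81.
The Vte62II site (TTTAAA) starts at position 153.
Vte62II cuts after base 2 of each site, so after position 154.
Combined cut positions: 81, 154.
Linear molecule, 2 cuts → 3 fragments:
  1–81 → 81 bp
  82–154 → 73 bp
  155–164 → 10 bp
Sorted largest to smallest: 81, 73, 10 bp.

81, 73, 10 bp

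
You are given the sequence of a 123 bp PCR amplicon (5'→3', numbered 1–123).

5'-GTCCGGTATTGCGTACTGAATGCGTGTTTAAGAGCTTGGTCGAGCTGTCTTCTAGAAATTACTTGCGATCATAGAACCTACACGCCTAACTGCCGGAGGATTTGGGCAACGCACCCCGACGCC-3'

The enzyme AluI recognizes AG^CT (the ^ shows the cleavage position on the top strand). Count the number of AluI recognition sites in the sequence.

2

AGCT occurs starting at positions 33, 43.
AluI cuts at 2 sites.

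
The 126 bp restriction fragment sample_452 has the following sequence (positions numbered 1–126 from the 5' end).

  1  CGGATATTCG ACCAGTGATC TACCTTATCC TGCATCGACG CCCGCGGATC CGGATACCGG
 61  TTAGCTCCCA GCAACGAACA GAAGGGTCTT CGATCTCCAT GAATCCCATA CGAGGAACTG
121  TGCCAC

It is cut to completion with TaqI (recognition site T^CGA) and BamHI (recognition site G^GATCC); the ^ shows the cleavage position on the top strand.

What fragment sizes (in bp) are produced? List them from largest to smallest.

TaqI sites (TCGA) start at positions 8, 35, 90.
TaqI cuts after the first base of each site, so after positions 8, 35, 90.
The BamHI site (GGATCC) starts at position 46.
BamHI cuts after the first base of each site, so after position 46.
Combined cut positions: 8, 35, 46, 90.
Linear molecule, 4 cuts → 5 fragments:
  1–8 → 8 bp
  9–35 → 27 bp
  36–46 → 11 bp
  47–90 → 44 bp
  91–126 → 36 bp
Sorted largest to smallest: 44, 36, 27, 11, 8 bp.

44, 36, 27, 11, 8 bp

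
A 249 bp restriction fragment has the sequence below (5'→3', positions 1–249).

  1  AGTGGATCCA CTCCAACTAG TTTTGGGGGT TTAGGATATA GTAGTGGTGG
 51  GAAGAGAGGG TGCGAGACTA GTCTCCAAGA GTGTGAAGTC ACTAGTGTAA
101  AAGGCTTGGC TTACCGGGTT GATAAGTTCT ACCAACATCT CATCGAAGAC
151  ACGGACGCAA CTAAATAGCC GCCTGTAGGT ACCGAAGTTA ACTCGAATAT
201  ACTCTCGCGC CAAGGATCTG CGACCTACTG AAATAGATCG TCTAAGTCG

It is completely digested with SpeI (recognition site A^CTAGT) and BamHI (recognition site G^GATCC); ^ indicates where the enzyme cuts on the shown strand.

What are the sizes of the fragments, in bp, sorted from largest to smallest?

158, 51, 24, 12, 4 bp

SpeI sites (ACTAGT) start at positions 16, 67, 91.
SpeI cuts after the first base of each site, so after positions 16, 67, 91.
The BamHI site (GGATCC) starts at position 4.
BamHI cuts after the first base of each site, so after position 4.
Combined cut positions: 4, 16, 67, 91.
Linear molecule, 4 cuts → 5 fragments:
  1–4 → 4 bp
  5–16 → 12 bp
  17–67 → 51 bp
  68–91 → 24 bp
  92–249 → 158 bp
Sorted largest to smallest: 158, 51, 24, 12, 4 bp.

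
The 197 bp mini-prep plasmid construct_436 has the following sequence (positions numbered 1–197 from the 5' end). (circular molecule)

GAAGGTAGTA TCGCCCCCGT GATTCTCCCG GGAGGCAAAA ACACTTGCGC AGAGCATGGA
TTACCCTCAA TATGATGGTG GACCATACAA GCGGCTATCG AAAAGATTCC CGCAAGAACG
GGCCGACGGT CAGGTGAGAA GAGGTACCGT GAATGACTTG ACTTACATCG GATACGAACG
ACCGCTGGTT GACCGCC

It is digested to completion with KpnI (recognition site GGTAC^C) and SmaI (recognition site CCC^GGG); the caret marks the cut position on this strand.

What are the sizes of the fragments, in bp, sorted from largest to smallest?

118, 79 bp

The KpnI site (GGTACC) starts at position 143.
KpnI cuts after base 5 of each site (before the last base), so after position 147.
The SmaI site (CCCGGG) starts at position 27.
SmaI cuts after base 3 of each site, so after position 29.
Combined cut positions: 29, 147.
Circular molecule, 2 cuts → 2 fragments:
  30–147 → 118 bp
  148–197 then 1–29 → 50 + 29 = 79 bp
Sorted largest to smallest: 118, 79 bp.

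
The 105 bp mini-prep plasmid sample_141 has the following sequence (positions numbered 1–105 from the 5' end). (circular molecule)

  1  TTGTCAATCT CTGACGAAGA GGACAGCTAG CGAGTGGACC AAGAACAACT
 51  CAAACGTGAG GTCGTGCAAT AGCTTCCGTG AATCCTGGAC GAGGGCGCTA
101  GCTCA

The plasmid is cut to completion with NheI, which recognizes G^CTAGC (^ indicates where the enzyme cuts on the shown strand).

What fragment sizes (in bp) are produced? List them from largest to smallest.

71, 34 bp

NheI sites (GCTAGC) start at positions 26, 97.
NheI cuts after the first base of each site, so after positions 26, 97.
Circular molecule, 2 cuts → 2 fragments:
  27–97 → 71 bp
  98–105 then 1–26 → 8 + 26 = 34 bp
Sorted largest to smallest: 71, 34 bp.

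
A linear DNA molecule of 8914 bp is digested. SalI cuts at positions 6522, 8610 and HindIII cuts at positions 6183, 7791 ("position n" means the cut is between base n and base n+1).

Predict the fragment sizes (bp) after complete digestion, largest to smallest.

6183, 1269, 819, 339, 304 bp

Combined cut positions (sorted): 6183, 6522, 7791, 8610.
Linear molecule, 4 cuts → 5 fragments:
  6183 − 0 = 6183 bp
  6522 − 6183 = 339 bp
  7791 − 6522 = 1269 bp
  8610 − 7791 = 819 bp
  8914 − 8610 = 304 bp
Sorted largest to smallest: 6183, 1269, 819, 339, 304 bp.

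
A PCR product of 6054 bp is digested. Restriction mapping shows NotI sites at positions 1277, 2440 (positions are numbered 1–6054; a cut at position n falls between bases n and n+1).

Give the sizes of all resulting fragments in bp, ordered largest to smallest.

3614, 1277, 1163 bp

Linear molecule, 2 cuts → 3 fragments:
  1277 − 0 = 1277 bp
  2440 − 1277 = 1163 bp
  6054 − 2440 = 3614 bp
Sorted largest to smallest: 3614, 1277, 1163 bp.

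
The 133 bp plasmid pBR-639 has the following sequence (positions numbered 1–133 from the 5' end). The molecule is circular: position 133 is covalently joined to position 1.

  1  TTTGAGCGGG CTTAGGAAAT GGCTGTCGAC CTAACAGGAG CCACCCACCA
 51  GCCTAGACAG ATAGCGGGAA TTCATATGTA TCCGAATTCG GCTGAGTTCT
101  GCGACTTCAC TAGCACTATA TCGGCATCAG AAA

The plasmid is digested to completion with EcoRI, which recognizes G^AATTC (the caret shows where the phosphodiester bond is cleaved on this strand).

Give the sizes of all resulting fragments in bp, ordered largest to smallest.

EcoRI sites (GAATTC) start at positions 68, 84.
EcoRI cuts after the first base of each site, so after positions 68, 84.
Circular molecule, 2 cuts → 2 fragments:
  69–84 → 16 bp
  85–133 then 1–68 → 49 + 68 = 117 bp
Sorted largest to smallest: 117, 16 bp.

117, 16 bp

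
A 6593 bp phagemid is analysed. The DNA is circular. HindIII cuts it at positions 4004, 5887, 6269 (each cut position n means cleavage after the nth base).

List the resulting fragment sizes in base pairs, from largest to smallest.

4328, 1883, 382 bp

Circular molecule, 3 cuts → 3 fragments:
  5887 − 4004 = 1883 bp
  6269 − 5887 = 382 bp
  wrap: 6593 − 6269 + 4004 = 4328 bp
Sorted largest to smallest: 4328, 1883, 382 bp.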